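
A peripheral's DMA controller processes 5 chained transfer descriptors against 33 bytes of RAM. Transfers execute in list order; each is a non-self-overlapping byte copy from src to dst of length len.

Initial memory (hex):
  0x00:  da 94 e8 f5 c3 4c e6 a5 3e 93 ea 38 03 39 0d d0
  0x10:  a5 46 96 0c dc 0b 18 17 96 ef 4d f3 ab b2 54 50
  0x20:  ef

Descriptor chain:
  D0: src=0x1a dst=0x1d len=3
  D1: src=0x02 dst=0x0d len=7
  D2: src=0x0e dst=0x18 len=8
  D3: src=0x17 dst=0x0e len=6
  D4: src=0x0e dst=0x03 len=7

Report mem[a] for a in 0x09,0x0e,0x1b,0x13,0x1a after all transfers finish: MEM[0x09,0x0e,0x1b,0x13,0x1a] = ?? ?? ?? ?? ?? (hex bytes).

MEM[0x09,0x0e,0x1b,0x13,0x1a] = dc 17 e6 a5 4c

D0: mem[0x1d..0x1f] <- [4d f3 ab]
D1: mem[0x0d..0x13] <- [e8 f5 c3 4c e6 a5 3e]
D2: mem[0x18..0x1f] <- [f5 c3 4c e6 a5 3e dc 0b]
D3: mem[0x0e..0x13] <- [17 f5 c3 4c e6 a5]
D4: mem[0x03..0x09] <- [17 f5 c3 4c e6 a5 dc]
query mem[0x09]=0xdc, mem[0x0e]=0x17, mem[0x1b]=0xe6, mem[0x13]=0xa5, mem[0x1a]=0x4c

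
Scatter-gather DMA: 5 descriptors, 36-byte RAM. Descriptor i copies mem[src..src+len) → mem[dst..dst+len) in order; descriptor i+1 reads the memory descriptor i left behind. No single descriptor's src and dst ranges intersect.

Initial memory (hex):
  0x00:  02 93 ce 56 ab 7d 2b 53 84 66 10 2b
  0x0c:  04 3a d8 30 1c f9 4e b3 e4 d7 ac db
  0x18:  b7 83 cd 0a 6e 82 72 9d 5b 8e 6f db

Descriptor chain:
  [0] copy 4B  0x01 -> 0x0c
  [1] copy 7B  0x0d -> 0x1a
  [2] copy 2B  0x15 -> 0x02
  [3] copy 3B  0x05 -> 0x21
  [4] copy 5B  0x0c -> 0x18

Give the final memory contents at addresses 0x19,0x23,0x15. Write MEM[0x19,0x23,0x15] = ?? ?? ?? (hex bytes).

D0: mem[0x0c..0x0f] <- [93 ce 56 ab]
D1: mem[0x1a..0x20] <- [ce 56 ab 1c f9 4e b3]
D2: mem[0x02..0x03] <- [d7 ac]
D3: mem[0x21..0x23] <- [7d 2b 53]
D4: mem[0x18..0x1c] <- [93 ce 56 ab 1c]
query mem[0x19]=0xce, mem[0x23]=0x53, mem[0x15]=0xd7

MEM[0x19,0x23,0x15] = ce 53 d7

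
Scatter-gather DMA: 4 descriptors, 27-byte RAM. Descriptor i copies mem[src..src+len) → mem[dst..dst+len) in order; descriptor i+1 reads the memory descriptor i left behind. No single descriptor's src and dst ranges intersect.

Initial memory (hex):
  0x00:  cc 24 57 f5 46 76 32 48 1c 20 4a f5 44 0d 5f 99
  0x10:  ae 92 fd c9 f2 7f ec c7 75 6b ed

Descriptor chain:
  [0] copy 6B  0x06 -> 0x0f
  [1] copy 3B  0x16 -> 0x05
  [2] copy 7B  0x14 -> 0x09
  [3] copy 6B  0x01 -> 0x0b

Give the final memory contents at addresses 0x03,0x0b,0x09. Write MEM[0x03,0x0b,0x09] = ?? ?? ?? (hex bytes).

[0] 0x06->0x0f len=6 : 32 48 1c 20 4a f5
[1] 0x16->0x05 len=3 : ec c7 75
[2] 0x14->0x09 len=7 : f5 7f ec c7 75 6b ed
[3] 0x01->0x0b len=6 : 24 57 f5 46 ec c7
query mem[0x03]=0xf5, mem[0x0b]=0x24, mem[0x09]=0xf5

MEM[0x03,0x0b,0x09] = f5 24 f5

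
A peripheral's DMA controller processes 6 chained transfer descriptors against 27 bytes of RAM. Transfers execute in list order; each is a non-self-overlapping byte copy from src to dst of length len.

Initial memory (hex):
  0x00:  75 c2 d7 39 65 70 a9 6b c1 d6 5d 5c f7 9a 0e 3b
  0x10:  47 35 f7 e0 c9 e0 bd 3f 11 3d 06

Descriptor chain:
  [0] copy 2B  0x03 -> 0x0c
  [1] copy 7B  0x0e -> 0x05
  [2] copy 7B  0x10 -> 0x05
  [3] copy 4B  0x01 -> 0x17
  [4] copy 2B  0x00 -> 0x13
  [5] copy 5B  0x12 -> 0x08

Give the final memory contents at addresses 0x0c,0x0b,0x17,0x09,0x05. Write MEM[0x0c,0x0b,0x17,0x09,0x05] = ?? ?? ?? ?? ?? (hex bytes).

D0: mem[0x0c..0x0d] <- [39 65]
D1: mem[0x05..0x0b] <- [0e 3b 47 35 f7 e0 c9]
D2: mem[0x05..0x0b] <- [47 35 f7 e0 c9 e0 bd]
D3: mem[0x17..0x1a] <- [c2 d7 39 65]
D4: mem[0x13..0x14] <- [75 c2]
D5: mem[0x08..0x0c] <- [f7 75 c2 e0 bd]
query mem[0x0c]=0xbd, mem[0x0b]=0xe0, mem[0x17]=0xc2, mem[0x09]=0x75, mem[0x05]=0x47

MEM[0x0c,0x0b,0x17,0x09,0x05] = bd e0 c2 75 47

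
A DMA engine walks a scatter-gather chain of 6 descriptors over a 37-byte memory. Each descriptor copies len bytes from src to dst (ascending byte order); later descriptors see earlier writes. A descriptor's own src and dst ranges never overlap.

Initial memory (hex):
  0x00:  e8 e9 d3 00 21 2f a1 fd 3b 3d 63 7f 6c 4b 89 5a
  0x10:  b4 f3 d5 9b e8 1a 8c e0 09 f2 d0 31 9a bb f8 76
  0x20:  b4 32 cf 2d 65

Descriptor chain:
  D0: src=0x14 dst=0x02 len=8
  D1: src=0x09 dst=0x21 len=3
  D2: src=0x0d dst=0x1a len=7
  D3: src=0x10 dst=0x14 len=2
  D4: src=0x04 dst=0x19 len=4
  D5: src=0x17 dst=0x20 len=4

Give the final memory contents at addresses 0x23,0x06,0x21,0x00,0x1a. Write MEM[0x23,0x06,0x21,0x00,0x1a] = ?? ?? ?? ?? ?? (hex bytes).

D0: mem[0x02..0x09] <- [e8 1a 8c e0 09 f2 d0 31]
D1: mem[0x21..0x23] <- [31 63 7f]
D2: mem[0x1a..0x20] <- [4b 89 5a b4 f3 d5 9b]
D3: mem[0x14..0x15] <- [b4 f3]
D4: mem[0x19..0x1c] <- [8c e0 09 f2]
D5: mem[0x20..0x23] <- [e0 09 8c e0]
query mem[0x23]=0xe0, mem[0x06]=0x09, mem[0x21]=0x09, mem[0x00]=0xe8, mem[0x1a]=0xe0

MEM[0x23,0x06,0x21,0x00,0x1a] = e0 09 09 e8 e0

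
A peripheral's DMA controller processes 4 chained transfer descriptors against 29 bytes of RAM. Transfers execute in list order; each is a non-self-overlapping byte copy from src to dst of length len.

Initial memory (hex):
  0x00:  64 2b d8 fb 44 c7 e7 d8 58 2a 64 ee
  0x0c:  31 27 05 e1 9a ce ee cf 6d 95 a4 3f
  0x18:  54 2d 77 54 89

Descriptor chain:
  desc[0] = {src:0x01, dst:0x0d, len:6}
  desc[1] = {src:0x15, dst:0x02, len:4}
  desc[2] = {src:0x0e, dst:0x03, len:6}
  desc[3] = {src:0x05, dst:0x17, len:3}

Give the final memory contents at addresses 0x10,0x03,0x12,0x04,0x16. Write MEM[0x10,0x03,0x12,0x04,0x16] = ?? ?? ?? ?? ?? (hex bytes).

MEM[0x10,0x03,0x12,0x04,0x16] = 44 d8 e7 fb a4

#0 dst[0x0d+6] := {0x2b,0xd8,0xfb,0x44,0xc7,0xe7}
#1 dst[0x02+4] := {0x95,0xa4,0x3f,0x54}
#2 dst[0x03+6] := {0xd8,0xfb,0x44,0xc7,0xe7,0xcf}
#3 dst[0x17+3] := {0x44,0xc7,0xe7}
query mem[0x10]=0x44, mem[0x03]=0xd8, mem[0x12]=0xe7, mem[0x04]=0xfb, mem[0x16]=0xa4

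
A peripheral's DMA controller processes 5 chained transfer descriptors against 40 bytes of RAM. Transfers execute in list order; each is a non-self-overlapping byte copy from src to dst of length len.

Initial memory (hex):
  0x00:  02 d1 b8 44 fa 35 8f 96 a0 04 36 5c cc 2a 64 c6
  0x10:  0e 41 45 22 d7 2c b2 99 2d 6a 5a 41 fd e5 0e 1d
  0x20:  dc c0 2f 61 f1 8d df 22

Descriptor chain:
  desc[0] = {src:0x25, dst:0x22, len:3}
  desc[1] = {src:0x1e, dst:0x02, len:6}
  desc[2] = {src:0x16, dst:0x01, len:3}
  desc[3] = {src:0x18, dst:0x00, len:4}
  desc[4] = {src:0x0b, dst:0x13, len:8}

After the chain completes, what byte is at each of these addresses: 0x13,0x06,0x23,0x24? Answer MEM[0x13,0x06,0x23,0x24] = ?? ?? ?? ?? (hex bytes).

MEM[0x13,0x06,0x23,0x24] = 5c 8d df 22

[0] 0x25->0x22 len=3 : 8d df 22
[1] 0x1e->0x02 len=6 : 0e 1d dc c0 8d df
[2] 0x16->0x01 len=3 : b2 99 2d
[3] 0x18->0x00 len=4 : 2d 6a 5a 41
[4] 0x0b->0x13 len=8 : 5c cc 2a 64 c6 0e 41 45
query mem[0x13]=0x5c, mem[0x06]=0x8d, mem[0x23]=0xdf, mem[0x24]=0x22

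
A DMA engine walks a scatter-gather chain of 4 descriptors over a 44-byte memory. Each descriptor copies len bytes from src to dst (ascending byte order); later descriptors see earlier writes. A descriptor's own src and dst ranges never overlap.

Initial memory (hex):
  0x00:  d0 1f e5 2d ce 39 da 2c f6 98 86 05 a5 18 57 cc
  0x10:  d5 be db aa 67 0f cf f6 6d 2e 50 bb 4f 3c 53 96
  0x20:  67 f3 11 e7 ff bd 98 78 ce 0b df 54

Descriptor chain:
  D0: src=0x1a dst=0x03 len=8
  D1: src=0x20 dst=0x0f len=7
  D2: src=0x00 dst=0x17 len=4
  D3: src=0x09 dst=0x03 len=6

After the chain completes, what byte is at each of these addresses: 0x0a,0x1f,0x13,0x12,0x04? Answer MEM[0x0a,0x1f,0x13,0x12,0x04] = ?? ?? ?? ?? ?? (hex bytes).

D0: mem[0x03..0x0a] <- [50 bb 4f 3c 53 96 67 f3]
D1: mem[0x0f..0x15] <- [67 f3 11 e7 ff bd 98]
D2: mem[0x17..0x1a] <- [d0 1f e5 50]
D3: mem[0x03..0x08] <- [67 f3 05 a5 18 57]
query mem[0x0a]=0xf3, mem[0x1f]=0x96, mem[0x13]=0xff, mem[0x12]=0xe7, mem[0x04]=0xf3

MEM[0x0a,0x1f,0x13,0x12,0x04] = f3 96 ff e7 f3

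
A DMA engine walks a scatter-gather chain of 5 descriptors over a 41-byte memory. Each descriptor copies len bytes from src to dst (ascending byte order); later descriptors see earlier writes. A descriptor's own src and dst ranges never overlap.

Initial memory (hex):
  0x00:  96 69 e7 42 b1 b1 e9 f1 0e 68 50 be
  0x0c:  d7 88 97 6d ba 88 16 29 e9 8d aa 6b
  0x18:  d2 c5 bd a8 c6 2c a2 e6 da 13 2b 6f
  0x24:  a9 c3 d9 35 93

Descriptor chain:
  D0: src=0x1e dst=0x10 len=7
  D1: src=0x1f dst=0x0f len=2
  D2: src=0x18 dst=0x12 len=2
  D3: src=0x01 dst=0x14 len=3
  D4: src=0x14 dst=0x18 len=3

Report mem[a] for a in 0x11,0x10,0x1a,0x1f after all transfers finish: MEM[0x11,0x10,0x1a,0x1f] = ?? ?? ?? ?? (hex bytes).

MEM[0x11,0x10,0x1a,0x1f] = e6 da 42 e6

  after D0: wrote 7B at 0x10 = a2e6da132b6fa9
  after D1: wrote 2B at 0x0f = e6da
  after D2: wrote 2B at 0x12 = d2c5
  after D3: wrote 3B at 0x14 = 69e742
  after D4: wrote 3B at 0x18 = 69e742
query mem[0x11]=0xe6, mem[0x10]=0xda, mem[0x1a]=0x42, mem[0x1f]=0xe6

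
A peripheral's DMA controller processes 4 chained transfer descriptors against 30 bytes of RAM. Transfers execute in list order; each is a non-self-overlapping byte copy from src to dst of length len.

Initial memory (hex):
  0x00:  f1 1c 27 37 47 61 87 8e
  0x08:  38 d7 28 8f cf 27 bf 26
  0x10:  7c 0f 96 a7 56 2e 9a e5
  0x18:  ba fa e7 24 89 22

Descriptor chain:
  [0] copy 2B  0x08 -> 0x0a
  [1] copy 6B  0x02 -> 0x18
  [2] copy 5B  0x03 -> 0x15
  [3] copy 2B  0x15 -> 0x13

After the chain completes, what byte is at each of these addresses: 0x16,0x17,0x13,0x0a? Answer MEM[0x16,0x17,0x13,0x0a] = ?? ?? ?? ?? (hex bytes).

  after D0: wrote 2B at 0x0a = 38d7
  after D1: wrote 6B at 0x18 = 27374761878e
  after D2: wrote 5B at 0x15 = 374761878e
  after D3: wrote 2B at 0x13 = 3747
query mem[0x16]=0x47, mem[0x17]=0x61, mem[0x13]=0x37, mem[0x0a]=0x38

MEM[0x16,0x17,0x13,0x0a] = 47 61 37 38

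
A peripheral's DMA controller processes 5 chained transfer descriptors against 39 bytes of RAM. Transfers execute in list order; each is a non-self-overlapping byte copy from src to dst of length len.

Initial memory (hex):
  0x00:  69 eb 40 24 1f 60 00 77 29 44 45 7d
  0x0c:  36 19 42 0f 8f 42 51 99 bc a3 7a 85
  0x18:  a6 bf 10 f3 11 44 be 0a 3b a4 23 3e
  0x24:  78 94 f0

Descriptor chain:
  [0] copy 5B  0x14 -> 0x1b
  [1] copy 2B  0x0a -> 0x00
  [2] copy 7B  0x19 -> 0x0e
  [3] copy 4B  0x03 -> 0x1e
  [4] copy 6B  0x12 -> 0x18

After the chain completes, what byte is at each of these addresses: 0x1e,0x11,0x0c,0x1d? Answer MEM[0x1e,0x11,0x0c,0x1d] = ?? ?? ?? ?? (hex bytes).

#0 dst[0x1b+5] := {0xbc,0xa3,0x7a,0x85,0xa6}
#1 dst[0x00+2] := {0x45,0x7d}
#2 dst[0x0e+7] := {0xbf,0x10,0xbc,0xa3,0x7a,0x85,0xa6}
#3 dst[0x1e+4] := {0x24,0x1f,0x60,0x00}
#4 dst[0x18+6] := {0x7a,0x85,0xa6,0xa3,0x7a,0x85}
query mem[0x1e]=0x24, mem[0x11]=0xa3, mem[0x0c]=0x36, mem[0x1d]=0x85

MEM[0x1e,0x11,0x0c,0x1d] = 24 a3 36 85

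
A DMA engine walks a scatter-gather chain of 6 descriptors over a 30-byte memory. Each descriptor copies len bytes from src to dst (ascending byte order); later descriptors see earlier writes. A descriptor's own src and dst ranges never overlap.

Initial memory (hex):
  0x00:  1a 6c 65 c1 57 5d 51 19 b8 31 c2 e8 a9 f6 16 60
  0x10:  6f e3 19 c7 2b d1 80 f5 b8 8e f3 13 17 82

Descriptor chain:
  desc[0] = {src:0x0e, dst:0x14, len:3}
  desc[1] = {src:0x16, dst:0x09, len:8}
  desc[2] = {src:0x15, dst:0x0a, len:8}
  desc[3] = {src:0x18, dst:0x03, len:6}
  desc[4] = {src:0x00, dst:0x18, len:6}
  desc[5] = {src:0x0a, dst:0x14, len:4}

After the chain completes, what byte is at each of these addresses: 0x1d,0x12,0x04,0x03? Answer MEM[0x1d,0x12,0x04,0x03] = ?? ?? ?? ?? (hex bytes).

[0] 0x0e->0x14 len=3 : 16 60 6f
[1] 0x16->0x09 len=8 : 6f f5 b8 8e f3 13 17 82
[2] 0x15->0x0a len=8 : 60 6f f5 b8 8e f3 13 17
[3] 0x18->0x03 len=6 : b8 8e f3 13 17 82
[4] 0x00->0x18 len=6 : 1a 6c 65 b8 8e f3
[5] 0x0a->0x14 len=4 : 60 6f f5 b8
query mem[0x1d]=0xf3, mem[0x12]=0x19, mem[0x04]=0x8e, mem[0x03]=0xb8

MEM[0x1d,0x12,0x04,0x03] = f3 19 8e b8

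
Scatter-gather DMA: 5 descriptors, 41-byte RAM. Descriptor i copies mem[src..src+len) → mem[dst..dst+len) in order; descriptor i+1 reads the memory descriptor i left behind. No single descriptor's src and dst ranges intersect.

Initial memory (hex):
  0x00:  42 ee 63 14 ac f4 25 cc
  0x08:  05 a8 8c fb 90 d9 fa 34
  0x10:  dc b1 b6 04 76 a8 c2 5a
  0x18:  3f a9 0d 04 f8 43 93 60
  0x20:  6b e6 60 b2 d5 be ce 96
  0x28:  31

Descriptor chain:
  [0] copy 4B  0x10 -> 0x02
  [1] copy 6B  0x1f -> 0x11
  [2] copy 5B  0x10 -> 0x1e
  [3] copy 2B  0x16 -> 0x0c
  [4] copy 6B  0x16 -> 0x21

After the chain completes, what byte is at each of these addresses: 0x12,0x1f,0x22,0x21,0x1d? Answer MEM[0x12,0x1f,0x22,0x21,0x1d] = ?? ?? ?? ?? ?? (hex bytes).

MEM[0x12,0x1f,0x22,0x21,0x1d] = 6b 60 5a d5 43

[0] 0x10->0x02 len=4 : dc b1 b6 04
[1] 0x1f->0x11 len=6 : 60 6b e6 60 b2 d5
[2] 0x10->0x1e len=5 : dc 60 6b e6 60
[3] 0x16->0x0c len=2 : d5 5a
[4] 0x16->0x21 len=6 : d5 5a 3f a9 0d 04
query mem[0x12]=0x6b, mem[0x1f]=0x60, mem[0x22]=0x5a, mem[0x21]=0xd5, mem[0x1d]=0x43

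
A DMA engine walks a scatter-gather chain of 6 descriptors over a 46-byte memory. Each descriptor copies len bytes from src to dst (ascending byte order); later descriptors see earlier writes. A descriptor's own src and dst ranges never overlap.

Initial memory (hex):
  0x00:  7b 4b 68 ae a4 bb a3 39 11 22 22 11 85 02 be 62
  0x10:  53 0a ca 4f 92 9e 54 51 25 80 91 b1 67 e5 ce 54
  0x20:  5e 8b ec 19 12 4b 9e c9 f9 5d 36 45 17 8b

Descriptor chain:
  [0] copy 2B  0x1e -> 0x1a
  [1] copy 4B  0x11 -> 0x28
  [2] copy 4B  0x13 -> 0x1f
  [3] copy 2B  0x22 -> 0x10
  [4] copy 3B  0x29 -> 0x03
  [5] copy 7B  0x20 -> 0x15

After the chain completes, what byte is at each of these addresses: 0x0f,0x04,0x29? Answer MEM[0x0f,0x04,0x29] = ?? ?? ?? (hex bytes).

D0: mem[0x1a..0x1b] <- [ce 54]
D1: mem[0x28..0x2b] <- [0a ca 4f 92]
D2: mem[0x1f..0x22] <- [4f 92 9e 54]
D3: mem[0x10..0x11] <- [54 19]
D4: mem[0x03..0x05] <- [ca 4f 92]
D5: mem[0x15..0x1b] <- [92 9e 54 19 12 4b 9e]
query mem[0x0f]=0x62, mem[0x04]=0x4f, mem[0x29]=0xca

MEM[0x0f,0x04,0x29] = 62 4f ca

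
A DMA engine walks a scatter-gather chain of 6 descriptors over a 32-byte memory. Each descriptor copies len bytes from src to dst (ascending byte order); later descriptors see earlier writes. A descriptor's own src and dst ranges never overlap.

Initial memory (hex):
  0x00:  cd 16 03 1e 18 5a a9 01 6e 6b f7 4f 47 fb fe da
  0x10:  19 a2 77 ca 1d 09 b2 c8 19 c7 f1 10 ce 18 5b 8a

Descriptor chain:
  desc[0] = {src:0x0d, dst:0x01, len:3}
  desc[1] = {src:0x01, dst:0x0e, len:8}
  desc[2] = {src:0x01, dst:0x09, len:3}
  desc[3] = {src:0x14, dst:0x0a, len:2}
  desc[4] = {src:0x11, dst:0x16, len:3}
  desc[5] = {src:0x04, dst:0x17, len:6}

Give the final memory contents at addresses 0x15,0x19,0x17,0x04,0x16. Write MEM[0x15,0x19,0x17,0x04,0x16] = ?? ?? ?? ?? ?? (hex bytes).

  after D0: wrote 3B at 0x01 = fbfeda
  after D1: wrote 8B at 0x0e = fbfeda185aa9016e
  after D2: wrote 3B at 0x09 = fbfeda
  after D3: wrote 2B at 0x0a = 016e
  after D4: wrote 3B at 0x16 = 185aa9
  after D5: wrote 6B at 0x17 = 185aa9016efb
query mem[0x15]=0x6e, mem[0x19]=0xa9, mem[0x17]=0x18, mem[0x04]=0x18, mem[0x16]=0x18

MEM[0x15,0x19,0x17,0x04,0x16] = 6e a9 18 18 18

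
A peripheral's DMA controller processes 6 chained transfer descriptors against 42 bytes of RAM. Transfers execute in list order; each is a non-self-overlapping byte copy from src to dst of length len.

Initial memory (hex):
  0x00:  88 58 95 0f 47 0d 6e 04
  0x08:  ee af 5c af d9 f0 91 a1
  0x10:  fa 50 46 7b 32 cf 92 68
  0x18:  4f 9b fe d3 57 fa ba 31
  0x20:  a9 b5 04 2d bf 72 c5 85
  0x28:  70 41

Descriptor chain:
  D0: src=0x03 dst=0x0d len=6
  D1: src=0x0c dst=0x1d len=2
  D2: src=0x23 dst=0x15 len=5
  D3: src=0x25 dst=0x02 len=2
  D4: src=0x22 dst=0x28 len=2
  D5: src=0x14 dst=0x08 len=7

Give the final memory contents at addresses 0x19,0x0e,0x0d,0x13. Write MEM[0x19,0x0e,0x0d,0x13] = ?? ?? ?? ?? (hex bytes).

MEM[0x19,0x0e,0x0d,0x13] = 85 fe 85 7b

#0 dst[0x0d+6] := {0x0f,0x47,0x0d,0x6e,0x04,0xee}
#1 dst[0x1d+2] := {0xd9,0x0f}
#2 dst[0x15+5] := {0x2d,0xbf,0x72,0xc5,0x85}
#3 dst[0x02+2] := {0x72,0xc5}
#4 dst[0x28+2] := {0x04,0x2d}
#5 dst[0x08+7] := {0x32,0x2d,0xbf,0x72,0xc5,0x85,0xfe}
query mem[0x19]=0x85, mem[0x0e]=0xfe, mem[0x0d]=0x85, mem[0x13]=0x7b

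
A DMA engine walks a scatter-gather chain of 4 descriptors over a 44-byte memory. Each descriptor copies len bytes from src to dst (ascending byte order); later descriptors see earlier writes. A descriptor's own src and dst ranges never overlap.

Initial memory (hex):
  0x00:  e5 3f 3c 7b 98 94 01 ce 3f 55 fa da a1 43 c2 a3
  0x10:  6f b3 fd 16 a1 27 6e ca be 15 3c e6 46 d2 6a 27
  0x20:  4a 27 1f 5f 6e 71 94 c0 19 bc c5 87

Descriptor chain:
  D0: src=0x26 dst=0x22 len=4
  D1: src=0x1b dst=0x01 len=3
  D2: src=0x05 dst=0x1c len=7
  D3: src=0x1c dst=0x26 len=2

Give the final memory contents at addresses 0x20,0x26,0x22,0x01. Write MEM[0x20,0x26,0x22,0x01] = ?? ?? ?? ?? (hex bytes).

MEM[0x20,0x26,0x22,0x01] = 55 94 da e6

#0 dst[0x22+4] := {0x94,0xc0,0x19,0xbc}
#1 dst[0x01+3] := {0xe6,0x46,0xd2}
#2 dst[0x1c+7] := {0x94,0x01,0xce,0x3f,0x55,0xfa,0xda}
#3 dst[0x26+2] := {0x94,0x01}
query mem[0x20]=0x55, mem[0x26]=0x94, mem[0x22]=0xda, mem[0x01]=0xe6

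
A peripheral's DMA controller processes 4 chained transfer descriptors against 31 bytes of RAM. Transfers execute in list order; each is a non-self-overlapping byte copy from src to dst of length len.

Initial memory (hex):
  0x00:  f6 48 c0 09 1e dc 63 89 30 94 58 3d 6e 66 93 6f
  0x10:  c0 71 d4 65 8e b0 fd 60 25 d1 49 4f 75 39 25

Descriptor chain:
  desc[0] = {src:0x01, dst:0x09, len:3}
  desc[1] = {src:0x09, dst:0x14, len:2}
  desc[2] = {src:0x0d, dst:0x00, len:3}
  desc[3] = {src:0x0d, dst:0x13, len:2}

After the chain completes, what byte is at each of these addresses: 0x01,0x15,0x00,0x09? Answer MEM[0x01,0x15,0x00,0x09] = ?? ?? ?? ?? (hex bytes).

MEM[0x01,0x15,0x00,0x09] = 93 c0 66 48

[0] 0x01->0x09 len=3 : 48 c0 09
[1] 0x09->0x14 len=2 : 48 c0
[2] 0x0d->0x00 len=3 : 66 93 6f
[3] 0x0d->0x13 len=2 : 66 93
query mem[0x01]=0x93, mem[0x15]=0xc0, mem[0x00]=0x66, mem[0x09]=0x48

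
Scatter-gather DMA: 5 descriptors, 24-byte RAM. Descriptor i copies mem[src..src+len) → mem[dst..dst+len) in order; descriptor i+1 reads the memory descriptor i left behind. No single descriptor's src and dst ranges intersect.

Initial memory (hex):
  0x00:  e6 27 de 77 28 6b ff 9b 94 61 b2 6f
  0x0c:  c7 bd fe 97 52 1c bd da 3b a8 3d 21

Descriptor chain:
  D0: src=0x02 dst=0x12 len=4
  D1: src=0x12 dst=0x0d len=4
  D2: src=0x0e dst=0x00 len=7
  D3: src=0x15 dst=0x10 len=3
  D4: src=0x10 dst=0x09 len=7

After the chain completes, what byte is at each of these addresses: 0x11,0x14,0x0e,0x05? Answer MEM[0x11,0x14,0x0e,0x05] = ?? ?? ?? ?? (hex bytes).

  after D0: wrote 4B at 0x12 = de77286b
  after D1: wrote 4B at 0x0d = de77286b
  after D2: wrote 7B at 0x00 = 77286b1cde7728
  after D3: wrote 3B at 0x10 = 6b3d21
  after D4: wrote 7B at 0x09 = 6b3d2177286b3d
query mem[0x11]=0x3d, mem[0x14]=0x28, mem[0x0e]=0x6b, mem[0x05]=0x77

MEM[0x11,0x14,0x0e,0x05] = 3d 28 6b 77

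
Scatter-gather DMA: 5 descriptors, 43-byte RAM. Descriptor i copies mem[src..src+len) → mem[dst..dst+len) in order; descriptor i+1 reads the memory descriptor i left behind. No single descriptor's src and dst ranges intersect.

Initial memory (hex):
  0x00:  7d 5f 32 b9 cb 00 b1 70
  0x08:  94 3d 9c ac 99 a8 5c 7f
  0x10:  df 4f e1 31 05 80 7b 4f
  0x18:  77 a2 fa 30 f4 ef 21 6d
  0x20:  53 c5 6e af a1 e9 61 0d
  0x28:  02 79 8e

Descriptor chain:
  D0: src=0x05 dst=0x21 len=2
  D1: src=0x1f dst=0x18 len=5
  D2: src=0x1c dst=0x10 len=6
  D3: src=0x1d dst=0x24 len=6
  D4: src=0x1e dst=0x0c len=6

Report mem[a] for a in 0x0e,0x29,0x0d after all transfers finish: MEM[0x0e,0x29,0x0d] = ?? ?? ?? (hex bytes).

MEM[0x0e,0x29,0x0d] = 53 b1 6d

D0: mem[0x21..0x22] <- [00 b1]
D1: mem[0x18..0x1c] <- [6d 53 00 b1 af]
D2: mem[0x10..0x15] <- [af ef 21 6d 53 00]
D3: mem[0x24..0x29] <- [ef 21 6d 53 00 b1]
D4: mem[0x0c..0x11] <- [21 6d 53 00 b1 af]
query mem[0x0e]=0x53, mem[0x29]=0xb1, mem[0x0d]=0x6d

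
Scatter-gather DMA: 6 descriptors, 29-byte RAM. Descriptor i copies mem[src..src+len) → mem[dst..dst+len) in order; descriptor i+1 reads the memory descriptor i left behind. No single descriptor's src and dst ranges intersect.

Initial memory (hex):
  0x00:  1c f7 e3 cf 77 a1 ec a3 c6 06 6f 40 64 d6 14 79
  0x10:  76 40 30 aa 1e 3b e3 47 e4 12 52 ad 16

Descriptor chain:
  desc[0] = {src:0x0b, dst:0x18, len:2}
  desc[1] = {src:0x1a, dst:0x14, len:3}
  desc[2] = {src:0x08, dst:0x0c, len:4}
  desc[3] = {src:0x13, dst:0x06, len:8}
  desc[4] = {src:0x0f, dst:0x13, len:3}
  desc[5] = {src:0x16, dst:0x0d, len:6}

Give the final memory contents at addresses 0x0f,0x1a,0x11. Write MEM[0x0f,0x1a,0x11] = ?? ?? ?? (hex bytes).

MEM[0x0f,0x1a,0x11] = 40 52 52

#0 dst[0x18+2] := {0x40,0x64}
#1 dst[0x14+3] := {0x52,0xad,0x16}
#2 dst[0x0c+4] := {0xc6,0x06,0x6f,0x40}
#3 dst[0x06+8] := {0xaa,0x52,0xad,0x16,0x47,0x40,0x64,0x52}
#4 dst[0x13+3] := {0x40,0x76,0x40}
#5 dst[0x0d+6] := {0x16,0x47,0x40,0x64,0x52,0xad}
query mem[0x0f]=0x40, mem[0x1a]=0x52, mem[0x11]=0x52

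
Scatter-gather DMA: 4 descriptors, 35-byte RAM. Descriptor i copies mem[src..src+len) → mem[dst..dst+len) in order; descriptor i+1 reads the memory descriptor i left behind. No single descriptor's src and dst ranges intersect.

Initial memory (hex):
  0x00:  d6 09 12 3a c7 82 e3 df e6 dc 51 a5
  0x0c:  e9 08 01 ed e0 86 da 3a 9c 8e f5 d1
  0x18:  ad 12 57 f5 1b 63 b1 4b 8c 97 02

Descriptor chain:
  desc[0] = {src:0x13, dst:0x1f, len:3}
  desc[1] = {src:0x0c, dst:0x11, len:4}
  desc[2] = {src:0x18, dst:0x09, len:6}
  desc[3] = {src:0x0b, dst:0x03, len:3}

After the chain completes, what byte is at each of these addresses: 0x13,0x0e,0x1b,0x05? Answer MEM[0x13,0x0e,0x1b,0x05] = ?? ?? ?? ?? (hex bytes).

MEM[0x13,0x0e,0x1b,0x05] = 01 63 f5 1b

[0] 0x13->0x1f len=3 : 3a 9c 8e
[1] 0x0c->0x11 len=4 : e9 08 01 ed
[2] 0x18->0x09 len=6 : ad 12 57 f5 1b 63
[3] 0x0b->0x03 len=3 : 57 f5 1b
query mem[0x13]=0x01, mem[0x0e]=0x63, mem[0x1b]=0xf5, mem[0x05]=0x1b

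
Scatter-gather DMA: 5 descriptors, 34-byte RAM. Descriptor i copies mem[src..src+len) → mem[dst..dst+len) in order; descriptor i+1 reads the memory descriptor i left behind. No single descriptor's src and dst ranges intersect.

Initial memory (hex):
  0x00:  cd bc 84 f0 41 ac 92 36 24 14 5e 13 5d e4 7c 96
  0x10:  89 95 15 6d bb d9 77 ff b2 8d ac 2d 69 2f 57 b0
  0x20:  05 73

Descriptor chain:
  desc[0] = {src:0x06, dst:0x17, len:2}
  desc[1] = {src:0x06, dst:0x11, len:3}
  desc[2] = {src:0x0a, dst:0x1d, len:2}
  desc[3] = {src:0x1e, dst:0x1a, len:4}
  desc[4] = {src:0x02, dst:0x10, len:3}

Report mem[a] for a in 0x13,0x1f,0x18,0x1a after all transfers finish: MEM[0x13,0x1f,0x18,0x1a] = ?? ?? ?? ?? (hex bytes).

[0] 0x06->0x17 len=2 : 92 36
[1] 0x06->0x11 len=3 : 92 36 24
[2] 0x0a->0x1d len=2 : 5e 13
[3] 0x1e->0x1a len=4 : 13 b0 05 73
[4] 0x02->0x10 len=3 : 84 f0 41
query mem[0x13]=0x24, mem[0x1f]=0xb0, mem[0x18]=0x36, mem[0x1a]=0x13

MEM[0x13,0x1f,0x18,0x1a] = 24 b0 36 13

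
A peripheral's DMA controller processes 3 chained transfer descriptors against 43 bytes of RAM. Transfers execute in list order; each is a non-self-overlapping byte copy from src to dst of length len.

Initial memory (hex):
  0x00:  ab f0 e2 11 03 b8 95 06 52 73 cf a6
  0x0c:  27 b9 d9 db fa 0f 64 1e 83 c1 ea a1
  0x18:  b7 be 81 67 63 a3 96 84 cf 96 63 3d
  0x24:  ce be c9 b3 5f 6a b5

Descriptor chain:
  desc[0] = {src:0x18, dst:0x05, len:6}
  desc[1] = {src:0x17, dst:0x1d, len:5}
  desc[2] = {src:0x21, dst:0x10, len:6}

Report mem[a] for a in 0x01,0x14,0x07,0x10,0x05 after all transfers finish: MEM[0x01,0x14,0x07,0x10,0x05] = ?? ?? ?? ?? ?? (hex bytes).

#0 dst[0x05+6] := {0xb7,0xbe,0x81,0x67,0x63,0xa3}
#1 dst[0x1d+5] := {0xa1,0xb7,0xbe,0x81,0x67}
#2 dst[0x10+6] := {0x67,0x63,0x3d,0xce,0xbe,0xc9}
query mem[0x01]=0xf0, mem[0x14]=0xbe, mem[0x07]=0x81, mem[0x10]=0x67, mem[0x05]=0xb7

MEM[0x01,0x14,0x07,0x10,0x05] = f0 be 81 67 b7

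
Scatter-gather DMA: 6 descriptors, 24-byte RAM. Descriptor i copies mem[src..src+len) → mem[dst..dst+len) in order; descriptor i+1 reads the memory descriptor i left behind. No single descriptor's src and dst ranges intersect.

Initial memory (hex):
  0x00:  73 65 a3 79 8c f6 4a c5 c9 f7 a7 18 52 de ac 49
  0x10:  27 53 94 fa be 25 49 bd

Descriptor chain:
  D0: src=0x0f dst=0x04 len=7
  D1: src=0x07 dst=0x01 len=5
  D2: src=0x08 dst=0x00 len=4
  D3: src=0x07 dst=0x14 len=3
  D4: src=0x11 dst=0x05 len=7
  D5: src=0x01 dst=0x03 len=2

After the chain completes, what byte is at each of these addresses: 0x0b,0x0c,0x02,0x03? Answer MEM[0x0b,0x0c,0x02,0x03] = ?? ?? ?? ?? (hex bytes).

MEM[0x0b,0x0c,0x02,0x03] = bd 52 25 be

#0 dst[0x04+7] := {0x49,0x27,0x53,0x94,0xfa,0xbe,0x25}
#1 dst[0x01+5] := {0x94,0xfa,0xbe,0x25,0x18}
#2 dst[0x00+4] := {0xfa,0xbe,0x25,0x18}
#3 dst[0x14+3] := {0x94,0xfa,0xbe}
#4 dst[0x05+7] := {0x53,0x94,0xfa,0x94,0xfa,0xbe,0xbd}
#5 dst[0x03+2] := {0xbe,0x25}
query mem[0x0b]=0xbd, mem[0x0c]=0x52, mem[0x02]=0x25, mem[0x03]=0xbe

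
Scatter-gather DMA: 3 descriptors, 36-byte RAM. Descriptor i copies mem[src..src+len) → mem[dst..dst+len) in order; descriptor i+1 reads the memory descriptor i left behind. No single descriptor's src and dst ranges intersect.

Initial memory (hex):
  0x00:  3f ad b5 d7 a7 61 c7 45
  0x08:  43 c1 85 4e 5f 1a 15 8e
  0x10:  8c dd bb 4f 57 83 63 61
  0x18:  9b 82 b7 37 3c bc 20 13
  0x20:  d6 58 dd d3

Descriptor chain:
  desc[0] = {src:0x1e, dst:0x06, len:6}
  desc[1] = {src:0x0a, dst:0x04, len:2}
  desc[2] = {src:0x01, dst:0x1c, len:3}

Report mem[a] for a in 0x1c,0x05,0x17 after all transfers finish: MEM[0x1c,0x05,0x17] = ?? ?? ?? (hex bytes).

MEM[0x1c,0x05,0x17] = ad d3 61

#0 dst[0x06+6] := {0x20,0x13,0xd6,0x58,0xdd,0xd3}
#1 dst[0x04+2] := {0xdd,0xd3}
#2 dst[0x1c+3] := {0xad,0xb5,0xd7}
query mem[0x1c]=0xad, mem[0x05]=0xd3, mem[0x17]=0x61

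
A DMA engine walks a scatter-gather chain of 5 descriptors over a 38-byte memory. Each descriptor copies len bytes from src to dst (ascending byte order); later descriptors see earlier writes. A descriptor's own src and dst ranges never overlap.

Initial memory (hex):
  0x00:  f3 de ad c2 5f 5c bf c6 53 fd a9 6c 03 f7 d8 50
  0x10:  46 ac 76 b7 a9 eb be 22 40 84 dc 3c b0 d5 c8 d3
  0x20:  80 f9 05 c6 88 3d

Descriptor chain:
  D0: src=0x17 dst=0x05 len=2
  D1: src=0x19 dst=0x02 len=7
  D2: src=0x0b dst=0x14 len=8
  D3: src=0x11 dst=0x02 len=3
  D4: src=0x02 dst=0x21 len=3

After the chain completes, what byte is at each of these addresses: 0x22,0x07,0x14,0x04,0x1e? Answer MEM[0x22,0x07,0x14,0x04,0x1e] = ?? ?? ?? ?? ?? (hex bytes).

  after D0: wrote 2B at 0x05 = 2240
  after D1: wrote 7B at 0x02 = 84dc3cb0d5c8d3
  after D2: wrote 8B at 0x14 = 6c03f7d85046ac76
  after D3: wrote 3B at 0x02 = ac76b7
  after D4: wrote 3B at 0x21 = ac76b7
query mem[0x22]=0x76, mem[0x07]=0xc8, mem[0x14]=0x6c, mem[0x04]=0xb7, mem[0x1e]=0xc8

MEM[0x22,0x07,0x14,0x04,0x1e] = 76 c8 6c b7 c8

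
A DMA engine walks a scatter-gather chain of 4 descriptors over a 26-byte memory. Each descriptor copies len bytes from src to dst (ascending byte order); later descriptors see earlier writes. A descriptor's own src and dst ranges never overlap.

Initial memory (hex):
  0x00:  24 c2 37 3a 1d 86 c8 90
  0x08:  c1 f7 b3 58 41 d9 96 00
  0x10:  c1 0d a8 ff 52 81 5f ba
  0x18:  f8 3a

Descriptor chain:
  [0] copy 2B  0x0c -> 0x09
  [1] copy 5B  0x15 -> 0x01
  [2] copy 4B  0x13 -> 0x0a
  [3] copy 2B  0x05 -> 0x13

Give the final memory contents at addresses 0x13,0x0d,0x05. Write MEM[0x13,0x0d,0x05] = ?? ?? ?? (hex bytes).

MEM[0x13,0x0d,0x05] = 3a 5f 3a

D0: mem[0x09..0x0a] <- [41 d9]
D1: mem[0x01..0x05] <- [81 5f ba f8 3a]
D2: mem[0x0a..0x0d] <- [ff 52 81 5f]
D3: mem[0x13..0x14] <- [3a c8]
query mem[0x13]=0x3a, mem[0x0d]=0x5f, mem[0x05]=0x3a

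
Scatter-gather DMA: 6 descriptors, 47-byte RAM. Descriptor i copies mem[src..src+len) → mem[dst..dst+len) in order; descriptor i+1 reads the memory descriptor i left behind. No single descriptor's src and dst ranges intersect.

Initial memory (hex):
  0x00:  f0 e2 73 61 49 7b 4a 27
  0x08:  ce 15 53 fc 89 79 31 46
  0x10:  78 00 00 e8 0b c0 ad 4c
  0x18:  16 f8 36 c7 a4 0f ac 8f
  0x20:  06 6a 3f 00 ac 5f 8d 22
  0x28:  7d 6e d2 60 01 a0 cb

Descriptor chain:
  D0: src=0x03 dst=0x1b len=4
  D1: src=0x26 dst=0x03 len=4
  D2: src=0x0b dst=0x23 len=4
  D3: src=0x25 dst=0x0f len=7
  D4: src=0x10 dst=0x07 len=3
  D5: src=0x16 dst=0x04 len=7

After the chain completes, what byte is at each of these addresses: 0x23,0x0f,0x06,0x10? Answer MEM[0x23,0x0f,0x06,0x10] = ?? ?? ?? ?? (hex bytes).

[0] 0x03->0x1b len=4 : 61 49 7b 4a
[1] 0x26->0x03 len=4 : 8d 22 7d 6e
[2] 0x0b->0x23 len=4 : fc 89 79 31
[3] 0x25->0x0f len=7 : 79 31 22 7d 6e d2 60
[4] 0x10->0x07 len=3 : 31 22 7d
[5] 0x16->0x04 len=7 : ad 4c 16 f8 36 61 49
query mem[0x23]=0xfc, mem[0x0f]=0x79, mem[0x06]=0x16, mem[0x10]=0x31

MEM[0x23,0x0f,0x06,0x10] = fc 79 16 31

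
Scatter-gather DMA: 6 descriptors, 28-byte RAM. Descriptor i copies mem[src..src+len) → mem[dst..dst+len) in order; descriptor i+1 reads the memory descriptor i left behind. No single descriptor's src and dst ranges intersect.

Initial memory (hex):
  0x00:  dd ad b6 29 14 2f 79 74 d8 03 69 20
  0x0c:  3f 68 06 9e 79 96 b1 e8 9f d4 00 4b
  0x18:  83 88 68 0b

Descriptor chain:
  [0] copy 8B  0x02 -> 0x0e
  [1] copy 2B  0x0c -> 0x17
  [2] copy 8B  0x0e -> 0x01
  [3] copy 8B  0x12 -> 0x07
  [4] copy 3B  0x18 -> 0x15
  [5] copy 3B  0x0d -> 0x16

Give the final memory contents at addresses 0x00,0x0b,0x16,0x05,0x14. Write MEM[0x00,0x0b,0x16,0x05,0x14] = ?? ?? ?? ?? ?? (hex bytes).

MEM[0x00,0x0b,0x16,0x05,0x14] = dd 00 68 79 d8

[0] 0x02->0x0e len=8 : b6 29 14 2f 79 74 d8 03
[1] 0x0c->0x17 len=2 : 3f 68
[2] 0x0e->0x01 len=8 : b6 29 14 2f 79 74 d8 03
[3] 0x12->0x07 len=8 : 79 74 d8 03 00 3f 68 88
[4] 0x18->0x15 len=3 : 68 88 68
[5] 0x0d->0x16 len=3 : 68 88 29
query mem[0x00]=0xdd, mem[0x0b]=0x00, mem[0x16]=0x68, mem[0x05]=0x79, mem[0x14]=0xd8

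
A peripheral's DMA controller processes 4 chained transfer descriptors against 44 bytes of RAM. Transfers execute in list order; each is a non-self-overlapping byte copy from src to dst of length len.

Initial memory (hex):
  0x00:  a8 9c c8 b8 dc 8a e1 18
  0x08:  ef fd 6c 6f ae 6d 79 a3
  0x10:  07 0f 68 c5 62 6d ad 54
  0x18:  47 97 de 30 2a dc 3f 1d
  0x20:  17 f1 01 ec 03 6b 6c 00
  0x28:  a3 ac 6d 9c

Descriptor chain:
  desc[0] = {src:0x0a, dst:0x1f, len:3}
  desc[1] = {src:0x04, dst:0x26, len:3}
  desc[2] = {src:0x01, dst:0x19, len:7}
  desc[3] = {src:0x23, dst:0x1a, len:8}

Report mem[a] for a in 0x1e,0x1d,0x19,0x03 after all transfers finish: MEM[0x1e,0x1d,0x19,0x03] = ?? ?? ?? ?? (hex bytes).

MEM[0x1e,0x1d,0x19,0x03] = 8a dc 9c b8

  after D0: wrote 3B at 0x1f = 6c6fae
  after D1: wrote 3B at 0x26 = dc8ae1
  after D2: wrote 7B at 0x19 = 9cc8b8dc8ae118
  after D3: wrote 8B at 0x1a = ec036bdc8ae1ac6d
query mem[0x1e]=0x8a, mem[0x1d]=0xdc, mem[0x19]=0x9c, mem[0x03]=0xb8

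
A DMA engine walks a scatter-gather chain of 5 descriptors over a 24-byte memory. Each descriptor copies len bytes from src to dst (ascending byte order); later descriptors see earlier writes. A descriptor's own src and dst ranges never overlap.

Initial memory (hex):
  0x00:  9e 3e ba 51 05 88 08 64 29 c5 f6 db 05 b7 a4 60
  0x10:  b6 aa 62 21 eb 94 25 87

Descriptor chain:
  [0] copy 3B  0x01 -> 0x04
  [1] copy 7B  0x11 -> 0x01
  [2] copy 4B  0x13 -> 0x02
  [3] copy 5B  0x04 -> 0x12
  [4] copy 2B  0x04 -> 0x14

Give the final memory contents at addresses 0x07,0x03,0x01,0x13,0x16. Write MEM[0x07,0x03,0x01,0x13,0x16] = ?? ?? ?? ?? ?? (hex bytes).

#0 dst[0x04+3] := {0x3e,0xba,0x51}
#1 dst[0x01+7] := {0xaa,0x62,0x21,0xeb,0x94,0x25,0x87}
#2 dst[0x02+4] := {0x21,0xeb,0x94,0x25}
#3 dst[0x12+5] := {0x94,0x25,0x25,0x87,0x29}
#4 dst[0x14+2] := {0x94,0x25}
query mem[0x07]=0x87, mem[0x03]=0xeb, mem[0x01]=0xaa, mem[0x13]=0x25, mem[0x16]=0x29

MEM[0x07,0x03,0x01,0x13,0x16] = 87 eb aa 25 29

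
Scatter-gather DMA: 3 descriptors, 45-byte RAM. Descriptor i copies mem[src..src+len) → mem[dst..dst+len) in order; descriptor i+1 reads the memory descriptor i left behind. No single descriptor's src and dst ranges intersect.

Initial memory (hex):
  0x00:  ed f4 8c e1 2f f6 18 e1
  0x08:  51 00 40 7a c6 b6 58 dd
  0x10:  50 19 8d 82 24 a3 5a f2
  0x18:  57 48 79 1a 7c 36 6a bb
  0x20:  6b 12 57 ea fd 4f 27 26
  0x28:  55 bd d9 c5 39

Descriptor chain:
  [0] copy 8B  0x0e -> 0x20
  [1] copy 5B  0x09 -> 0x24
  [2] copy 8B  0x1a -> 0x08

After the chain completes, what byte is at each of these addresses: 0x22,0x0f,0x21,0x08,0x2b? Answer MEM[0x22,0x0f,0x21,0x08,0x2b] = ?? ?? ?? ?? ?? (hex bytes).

MEM[0x22,0x0f,0x21,0x08,0x2b] = 50 dd dd 79 c5

D0: mem[0x20..0x27] <- [58 dd 50 19 8d 82 24 a3]
D1: mem[0x24..0x28] <- [00 40 7a c6 b6]
D2: mem[0x08..0x0f] <- [79 1a 7c 36 6a bb 58 dd]
query mem[0x22]=0x50, mem[0x0f]=0xdd, mem[0x21]=0xdd, mem[0x08]=0x79, mem[0x2b]=0xc5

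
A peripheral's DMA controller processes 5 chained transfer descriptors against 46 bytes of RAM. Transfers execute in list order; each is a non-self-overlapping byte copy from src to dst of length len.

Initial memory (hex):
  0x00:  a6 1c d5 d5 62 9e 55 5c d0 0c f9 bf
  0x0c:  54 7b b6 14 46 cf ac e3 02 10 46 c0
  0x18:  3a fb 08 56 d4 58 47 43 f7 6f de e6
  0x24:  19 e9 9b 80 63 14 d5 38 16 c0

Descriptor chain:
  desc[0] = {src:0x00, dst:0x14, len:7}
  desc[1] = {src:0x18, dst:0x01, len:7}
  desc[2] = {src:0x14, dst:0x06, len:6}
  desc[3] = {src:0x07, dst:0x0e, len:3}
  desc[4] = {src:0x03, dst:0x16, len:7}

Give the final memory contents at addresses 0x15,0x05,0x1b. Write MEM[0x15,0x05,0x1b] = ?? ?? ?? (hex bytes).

MEM[0x15,0x05,0x1b] = 1c d4 d5

  after D0: wrote 7B at 0x14 = a61cd5d5629e55
  after D1: wrote 7B at 0x01 = 629e5556d45847
  after D2: wrote 6B at 0x06 = a61cd5d5629e
  after D3: wrote 3B at 0x0e = 1cd5d5
  after D4: wrote 7B at 0x16 = 5556d4a61cd5d5
query mem[0x15]=0x1c, mem[0x05]=0xd4, mem[0x1b]=0xd5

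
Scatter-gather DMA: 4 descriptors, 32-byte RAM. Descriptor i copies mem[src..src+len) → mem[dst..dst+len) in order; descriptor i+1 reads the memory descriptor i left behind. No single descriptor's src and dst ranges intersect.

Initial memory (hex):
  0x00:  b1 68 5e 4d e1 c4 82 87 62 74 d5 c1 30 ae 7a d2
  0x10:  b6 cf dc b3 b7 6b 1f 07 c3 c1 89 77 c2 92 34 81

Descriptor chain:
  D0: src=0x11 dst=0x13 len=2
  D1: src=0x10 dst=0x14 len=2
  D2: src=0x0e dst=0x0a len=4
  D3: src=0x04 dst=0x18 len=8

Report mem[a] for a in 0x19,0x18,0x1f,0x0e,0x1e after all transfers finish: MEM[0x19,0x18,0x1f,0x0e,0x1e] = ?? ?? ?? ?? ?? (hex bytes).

MEM[0x19,0x18,0x1f,0x0e,0x1e] = c4 e1 d2 7a 7a

D0: mem[0x13..0x14] <- [cf dc]
D1: mem[0x14..0x15] <- [b6 cf]
D2: mem[0x0a..0x0d] <- [7a d2 b6 cf]
D3: mem[0x18..0x1f] <- [e1 c4 82 87 62 74 7a d2]
query mem[0x19]=0xc4, mem[0x18]=0xe1, mem[0x1f]=0xd2, mem[0x0e]=0x7a, mem[0x1e]=0x7a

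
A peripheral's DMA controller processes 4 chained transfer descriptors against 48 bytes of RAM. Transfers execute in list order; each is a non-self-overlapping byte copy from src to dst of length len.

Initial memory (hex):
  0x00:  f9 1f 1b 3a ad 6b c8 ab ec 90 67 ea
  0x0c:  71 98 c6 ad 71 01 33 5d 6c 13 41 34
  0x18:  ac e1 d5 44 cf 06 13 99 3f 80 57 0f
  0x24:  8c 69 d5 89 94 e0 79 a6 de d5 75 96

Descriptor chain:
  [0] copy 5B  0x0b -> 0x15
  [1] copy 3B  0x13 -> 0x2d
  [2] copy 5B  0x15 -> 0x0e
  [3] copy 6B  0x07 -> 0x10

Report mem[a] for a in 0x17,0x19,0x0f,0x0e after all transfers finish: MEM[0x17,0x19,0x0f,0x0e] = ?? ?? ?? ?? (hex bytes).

D0: mem[0x15..0x19] <- [ea 71 98 c6 ad]
D1: mem[0x2d..0x2f] <- [5d 6c ea]
D2: mem[0x0e..0x12] <- [ea 71 98 c6 ad]
D3: mem[0x10..0x15] <- [ab ec 90 67 ea 71]
query mem[0x17]=0x98, mem[0x19]=0xad, mem[0x0f]=0x71, mem[0x0e]=0xea

MEM[0x17,0x19,0x0f,0x0e] = 98 ad 71 ea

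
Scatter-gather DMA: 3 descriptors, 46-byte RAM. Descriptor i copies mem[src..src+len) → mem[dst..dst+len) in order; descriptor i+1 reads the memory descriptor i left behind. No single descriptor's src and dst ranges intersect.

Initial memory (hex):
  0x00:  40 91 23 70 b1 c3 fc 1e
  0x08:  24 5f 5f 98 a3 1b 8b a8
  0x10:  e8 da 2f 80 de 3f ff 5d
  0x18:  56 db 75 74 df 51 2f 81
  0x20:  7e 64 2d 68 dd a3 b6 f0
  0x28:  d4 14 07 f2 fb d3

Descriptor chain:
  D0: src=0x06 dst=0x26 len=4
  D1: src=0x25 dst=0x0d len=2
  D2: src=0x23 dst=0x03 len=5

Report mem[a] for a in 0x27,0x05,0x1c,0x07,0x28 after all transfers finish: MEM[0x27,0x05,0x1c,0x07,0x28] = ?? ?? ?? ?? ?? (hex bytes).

D0: mem[0x26..0x29] <- [fc 1e 24 5f]
D1: mem[0x0d..0x0e] <- [a3 fc]
D2: mem[0x03..0x07] <- [68 dd a3 fc 1e]
query mem[0x27]=0x1e, mem[0x05]=0xa3, mem[0x1c]=0xdf, mem[0x07]=0x1e, mem[0x28]=0x24

MEM[0x27,0x05,0x1c,0x07,0x28] = 1e a3 df 1e 24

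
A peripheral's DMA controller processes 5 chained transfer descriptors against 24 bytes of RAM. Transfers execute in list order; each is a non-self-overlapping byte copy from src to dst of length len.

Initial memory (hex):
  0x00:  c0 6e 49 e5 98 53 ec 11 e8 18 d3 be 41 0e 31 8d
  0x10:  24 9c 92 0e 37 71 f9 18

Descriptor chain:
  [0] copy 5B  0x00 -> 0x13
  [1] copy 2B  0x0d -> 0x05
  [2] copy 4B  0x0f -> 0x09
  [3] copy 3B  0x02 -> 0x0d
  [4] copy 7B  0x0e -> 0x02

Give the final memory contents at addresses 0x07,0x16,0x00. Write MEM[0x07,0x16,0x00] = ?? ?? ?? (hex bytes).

  after D0: wrote 5B at 0x13 = c06e49e598
  after D1: wrote 2B at 0x05 = 0e31
  after D2: wrote 4B at 0x09 = 8d249c92
  after D3: wrote 3B at 0x0d = 49e598
  after D4: wrote 7B at 0x02 = e598249c92c06e
query mem[0x07]=0xc0, mem[0x16]=0xe5, mem[0x00]=0xc0

MEM[0x07,0x16,0x00] = c0 e5 c0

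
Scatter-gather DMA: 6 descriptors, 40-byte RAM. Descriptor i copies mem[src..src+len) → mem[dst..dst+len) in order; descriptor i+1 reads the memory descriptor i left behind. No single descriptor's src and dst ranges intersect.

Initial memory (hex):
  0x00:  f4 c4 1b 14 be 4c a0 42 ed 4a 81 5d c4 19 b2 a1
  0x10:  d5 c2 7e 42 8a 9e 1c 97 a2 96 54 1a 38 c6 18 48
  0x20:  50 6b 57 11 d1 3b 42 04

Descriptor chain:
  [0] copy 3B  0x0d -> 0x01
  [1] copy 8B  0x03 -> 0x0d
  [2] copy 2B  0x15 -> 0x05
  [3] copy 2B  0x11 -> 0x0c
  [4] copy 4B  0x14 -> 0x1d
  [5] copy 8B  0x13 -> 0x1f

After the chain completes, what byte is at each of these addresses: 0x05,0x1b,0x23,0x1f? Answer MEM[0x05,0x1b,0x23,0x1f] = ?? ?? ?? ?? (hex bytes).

D0: mem[0x01..0x03] <- [19 b2 a1]
D1: mem[0x0d..0x14] <- [a1 be 4c a0 42 ed 4a 81]
D2: mem[0x05..0x06] <- [9e 1c]
D3: mem[0x0c..0x0d] <- [42 ed]
D4: mem[0x1d..0x20] <- [81 9e 1c 97]
D5: mem[0x1f..0x26] <- [4a 81 9e 1c 97 a2 96 54]
query mem[0x05]=0x9e, mem[0x1b]=0x1a, mem[0x23]=0x97, mem[0x1f]=0x4a

MEM[0x05,0x1b,0x23,0x1f] = 9e 1a 97 4a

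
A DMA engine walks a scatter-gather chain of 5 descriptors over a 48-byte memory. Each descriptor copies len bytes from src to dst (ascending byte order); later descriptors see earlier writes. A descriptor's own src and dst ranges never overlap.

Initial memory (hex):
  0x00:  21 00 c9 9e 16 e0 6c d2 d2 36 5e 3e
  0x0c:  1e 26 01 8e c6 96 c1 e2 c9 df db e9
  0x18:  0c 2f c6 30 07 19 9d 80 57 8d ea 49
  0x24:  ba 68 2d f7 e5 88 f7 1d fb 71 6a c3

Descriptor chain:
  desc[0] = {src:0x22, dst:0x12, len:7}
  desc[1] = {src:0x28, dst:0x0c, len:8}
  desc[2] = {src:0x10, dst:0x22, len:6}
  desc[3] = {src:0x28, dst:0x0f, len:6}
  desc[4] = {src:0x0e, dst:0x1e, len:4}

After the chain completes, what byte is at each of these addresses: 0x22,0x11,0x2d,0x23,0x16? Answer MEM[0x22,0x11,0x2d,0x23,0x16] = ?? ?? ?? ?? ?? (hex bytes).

[0] 0x22->0x12 len=7 : ea 49 ba 68 2d f7 e5
[1] 0x28->0x0c len=8 : e5 88 f7 1d fb 71 6a c3
[2] 0x10->0x22 len=6 : fb 71 6a c3 ba 68
[3] 0x28->0x0f len=6 : e5 88 f7 1d fb 71
[4] 0x0e->0x1e len=4 : f7 e5 88 f7
query mem[0x22]=0xfb, mem[0x11]=0xf7, mem[0x2d]=0x71, mem[0x23]=0x71, mem[0x16]=0x2d

MEM[0x22,0x11,0x2d,0x23,0x16] = fb f7 71 71 2d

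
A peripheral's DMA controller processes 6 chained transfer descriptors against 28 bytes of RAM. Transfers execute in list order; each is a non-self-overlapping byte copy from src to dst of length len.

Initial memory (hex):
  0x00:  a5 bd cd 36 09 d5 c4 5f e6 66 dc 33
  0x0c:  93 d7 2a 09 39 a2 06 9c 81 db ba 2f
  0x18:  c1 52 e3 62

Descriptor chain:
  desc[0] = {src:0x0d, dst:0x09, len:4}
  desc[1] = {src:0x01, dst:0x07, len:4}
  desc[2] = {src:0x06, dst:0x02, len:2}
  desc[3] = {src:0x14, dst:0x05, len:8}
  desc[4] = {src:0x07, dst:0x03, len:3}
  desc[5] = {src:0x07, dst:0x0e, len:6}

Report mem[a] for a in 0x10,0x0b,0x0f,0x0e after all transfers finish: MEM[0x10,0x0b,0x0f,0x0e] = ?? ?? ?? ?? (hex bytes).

  after D0: wrote 4B at 0x09 = d72a0939
  after D1: wrote 4B at 0x07 = bdcd3609
  after D2: wrote 2B at 0x02 = c4bd
  after D3: wrote 8B at 0x05 = 81dbba2fc152e362
  after D4: wrote 3B at 0x03 = ba2fc1
  after D5: wrote 6B at 0x0e = ba2fc152e362
query mem[0x10]=0xc1, mem[0x0b]=0xe3, mem[0x0f]=0x2f, mem[0x0e]=0xba

MEM[0x10,0x0b,0x0f,0x0e] = c1 e3 2f ba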